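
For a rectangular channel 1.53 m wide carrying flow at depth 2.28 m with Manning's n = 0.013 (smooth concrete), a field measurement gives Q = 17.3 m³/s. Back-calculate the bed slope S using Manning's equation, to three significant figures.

0.00874

A = b·y = 1.53 × 2.28 = 3.488 m²
P = b + 2y = 1.53 + 2×2.28 = 6.090 m
R = A/P = 3.488/6.090 = 0.5728 m
S = (Q·n / (1·A·R^(2/3)))² = (17.3×0.013 / (1×3.488×0.6897))² = 0.008737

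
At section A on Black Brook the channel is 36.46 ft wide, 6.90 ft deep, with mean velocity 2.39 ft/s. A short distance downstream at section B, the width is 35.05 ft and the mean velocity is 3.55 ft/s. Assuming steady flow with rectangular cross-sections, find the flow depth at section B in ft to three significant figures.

4.83 ft

Q = A₁V₁ = (36.46×6.90) × 2.39 = 601.3 ft³/s
d₂ = Q/(b₂ V₂) = 601.3/(35.05×3.55) = 4.832 ft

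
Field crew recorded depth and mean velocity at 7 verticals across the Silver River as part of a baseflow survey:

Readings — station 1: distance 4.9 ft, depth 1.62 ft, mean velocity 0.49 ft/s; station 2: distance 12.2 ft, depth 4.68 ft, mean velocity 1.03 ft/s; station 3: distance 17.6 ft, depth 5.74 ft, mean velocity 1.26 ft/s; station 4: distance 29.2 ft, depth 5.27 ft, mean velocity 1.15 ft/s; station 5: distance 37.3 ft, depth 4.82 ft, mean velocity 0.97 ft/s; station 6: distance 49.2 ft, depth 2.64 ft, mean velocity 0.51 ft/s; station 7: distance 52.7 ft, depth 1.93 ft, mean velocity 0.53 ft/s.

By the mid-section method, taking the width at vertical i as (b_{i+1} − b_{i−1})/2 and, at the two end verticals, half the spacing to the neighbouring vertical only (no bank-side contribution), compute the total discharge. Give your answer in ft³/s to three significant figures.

w_1 = (12.2 − 4.9)/2 = 3.65 ft; q_1 = 0.49 × 1.62 × 3.65 = 2.897 ft³/s
w_2 = (17.6 − 4.9)/2 = 6.35 ft; q_2 = 1.03 × 4.68 × 6.35 = 30.61 ft³/s
w_3 = (29.2 − 12.2)/2 = 8.5 ft; q_3 = 1.26 × 5.74 × 8.5 = 61.48 ft³/s
w_4 = (37.3 − 17.6)/2 = 9.85 ft; q_4 = 1.15 × 5.27 × 9.85 = 59.70 ft³/s
w_5 = (49.2 − 29.2)/2 = 10 ft; q_5 = 0.97 × 4.82 × 10 = 46.75 ft³/s
w_6 = (52.7 − 37.3)/2 = 7.7 ft; q_6 = 0.51 × 2.64 × 7.7 = 10.37 ft³/s
w_7 = (52.7 − 49.2)/2 = 1.75 ft; q_7 = 0.53 × 1.93 × 1.75 = 1.790 ft³/s
Q = Σ qᵢ = 213.6 ft³/s

214 ft³/s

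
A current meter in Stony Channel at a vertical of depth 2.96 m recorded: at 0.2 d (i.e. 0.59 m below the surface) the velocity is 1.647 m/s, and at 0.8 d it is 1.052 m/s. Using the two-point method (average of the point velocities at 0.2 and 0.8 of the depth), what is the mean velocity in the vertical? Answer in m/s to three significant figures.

1.35 m/s

v̄ = (1.647 + 1.052) / 2 = 1.350 m/s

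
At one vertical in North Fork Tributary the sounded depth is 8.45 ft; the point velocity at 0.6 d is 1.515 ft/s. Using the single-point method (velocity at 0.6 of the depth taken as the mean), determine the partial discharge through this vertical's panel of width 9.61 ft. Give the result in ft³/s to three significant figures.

123 ft³/s

v̄ = v₀.₆ = 1.515 ft/s
q = v̄ × d × w = 1.515 × 8.45 × 9.61 = 123.0 ft³/s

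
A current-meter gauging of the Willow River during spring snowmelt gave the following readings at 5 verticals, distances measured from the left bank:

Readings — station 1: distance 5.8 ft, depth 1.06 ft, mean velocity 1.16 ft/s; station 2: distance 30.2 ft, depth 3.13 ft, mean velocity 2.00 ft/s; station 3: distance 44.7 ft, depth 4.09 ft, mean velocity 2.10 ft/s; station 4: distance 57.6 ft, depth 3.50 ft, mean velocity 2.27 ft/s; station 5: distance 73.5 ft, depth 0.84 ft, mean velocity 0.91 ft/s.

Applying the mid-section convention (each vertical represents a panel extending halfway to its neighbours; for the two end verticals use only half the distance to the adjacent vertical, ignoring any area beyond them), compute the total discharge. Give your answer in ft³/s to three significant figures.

375 ft³/s

w_1 = (30.2 − 5.8)/2 = 12.2 ft; q_1 = 1.16 × 1.06 × 12.2 = 15.00 ft³/s
w_2 = (44.7 − 5.8)/2 = 19.45 ft; q_2 = 2.00 × 3.13 × 19.45 = 121.8 ft³/s
w_3 = (57.6 − 30.2)/2 = 13.7 ft; q_3 = 2.10 × 4.09 × 13.7 = 117.7 ft³/s
w_4 = (73.5 − 44.7)/2 = 14.4 ft; q_4 = 2.27 × 3.50 × 14.4 = 114.4 ft³/s
w_5 = (73.5 − 57.6)/2 = 7.95 ft; q_5 = 0.91 × 0.84 × 7.95 = 6.077 ft³/s
Q = Σ qᵢ = 374.9 ft³/s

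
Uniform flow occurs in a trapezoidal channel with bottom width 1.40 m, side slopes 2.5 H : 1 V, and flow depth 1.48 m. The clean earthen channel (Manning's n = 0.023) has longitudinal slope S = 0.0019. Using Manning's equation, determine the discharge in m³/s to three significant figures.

A = (b + z·y)·y = (1.40 + 2.5×1.48)×1.48 = 7.548 m²
P = b + 2y√(1+z²) = 1.40 + 2×1.48×√(1+2.5²) = 9.370 m
R = A/P = 7.548/9.370 = 0.8055 m
Q = (1/n)·A·R^(2/3)·S^(1/2) = (1/0.023) × 7.548 × 0.8055^(2/3) × 0.0019^(1/2) = 12.38 m³/s

12.4 m³/s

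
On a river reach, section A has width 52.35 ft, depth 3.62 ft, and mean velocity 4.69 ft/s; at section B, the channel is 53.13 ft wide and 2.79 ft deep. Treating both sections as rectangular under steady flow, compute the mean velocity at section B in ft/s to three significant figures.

6.00 ft/s

Q = A₁V₁ = (52.35×3.62) × 4.69 = 888.8 ft³/s
A₂ = 53.13 × 2.79 = 148.2 ft²
V₂ = Q/A₂ = 888.8/148.2 = 5.996 ft/s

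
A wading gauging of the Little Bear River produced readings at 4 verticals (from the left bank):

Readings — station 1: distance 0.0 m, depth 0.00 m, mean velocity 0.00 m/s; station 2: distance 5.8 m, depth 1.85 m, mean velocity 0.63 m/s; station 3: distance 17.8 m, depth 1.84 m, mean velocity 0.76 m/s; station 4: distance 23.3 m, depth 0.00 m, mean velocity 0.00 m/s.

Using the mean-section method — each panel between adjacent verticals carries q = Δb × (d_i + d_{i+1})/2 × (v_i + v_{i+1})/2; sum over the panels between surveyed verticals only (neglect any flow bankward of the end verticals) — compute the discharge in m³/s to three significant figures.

19.0 m³/s

Panel 1-2: Δb = 5.8 m, d̄ = (0.00+1.85)/2 = 0.925, v̄ = (0.00+0.63)/2 = 0.315 → q = 5.8×0.925×0.315 = 1.690 m³/s
Panel 2-3: Δb = 12 m, d̄ = (1.85+1.84)/2 = 1.845, v̄ = (0.63+0.76)/2 = 0.695 → q = 12×1.845×0.695 = 15.39 m³/s
Panel 3-4: Δb = 5.5 m, d̄ = (1.84+0.00)/2 = 0.92, v̄ = (0.76+0.00)/2 = 0.38 → q = 5.5×0.92×0.38 = 1.923 m³/s
Q = Σ q = 19.00 m³/s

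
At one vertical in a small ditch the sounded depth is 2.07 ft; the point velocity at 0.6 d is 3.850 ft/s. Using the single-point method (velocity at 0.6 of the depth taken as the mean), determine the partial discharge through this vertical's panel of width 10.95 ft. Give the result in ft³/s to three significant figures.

87.3 ft³/s

v̄ = v₀.₆ = 3.850 ft/s
q = v̄ × d × w = 3.850 × 2.07 × 10.95 = 87.27 ft³/s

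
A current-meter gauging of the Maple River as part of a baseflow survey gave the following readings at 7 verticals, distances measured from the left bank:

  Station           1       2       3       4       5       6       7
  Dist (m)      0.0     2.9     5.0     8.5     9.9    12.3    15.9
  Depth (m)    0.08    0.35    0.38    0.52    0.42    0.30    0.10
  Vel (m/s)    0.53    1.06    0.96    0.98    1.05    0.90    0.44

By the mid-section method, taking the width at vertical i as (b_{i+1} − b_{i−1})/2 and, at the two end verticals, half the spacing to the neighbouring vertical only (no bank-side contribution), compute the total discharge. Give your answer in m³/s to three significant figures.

w_1 = (2.9 − 0.0)/2 = 1.45 m; q_1 = 0.53 × 0.08 × 1.45 = 0.06148 m³/s
w_2 = (5.0 − 0.0)/2 = 2.5 m; q_2 = 1.06 × 0.35 × 2.5 = 0.9275 m³/s
w_3 = (8.5 − 2.9)/2 = 2.8 m; q_3 = 0.96 × 0.38 × 2.8 = 1.021 m³/s
w_4 = (9.9 − 5.0)/2 = 2.45 m; q_4 = 0.98 × 0.52 × 2.45 = 1.249 m³/s
w_5 = (12.3 − 8.5)/2 = 1.9 m; q_5 = 1.05 × 0.42 × 1.9 = 0.8379 m³/s
w_6 = (15.9 − 9.9)/2 = 3 m; q_6 = 0.90 × 0.30 × 3 = 0.8100 m³/s
w_7 = (15.9 − 12.3)/2 = 1.8 m; q_7 = 0.44 × 0.10 × 1.8 = 0.07920 m³/s
Q = Σ qᵢ = 4.986 m³/s

4.99 m³/s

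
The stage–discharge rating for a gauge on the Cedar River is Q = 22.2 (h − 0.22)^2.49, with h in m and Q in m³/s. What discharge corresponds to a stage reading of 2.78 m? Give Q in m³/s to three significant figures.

Q = 22.2 × (2.78 − 0.22)^2.49 = 22.2 × 2.56^2.49 = 230.6 m³/s

231 m³/s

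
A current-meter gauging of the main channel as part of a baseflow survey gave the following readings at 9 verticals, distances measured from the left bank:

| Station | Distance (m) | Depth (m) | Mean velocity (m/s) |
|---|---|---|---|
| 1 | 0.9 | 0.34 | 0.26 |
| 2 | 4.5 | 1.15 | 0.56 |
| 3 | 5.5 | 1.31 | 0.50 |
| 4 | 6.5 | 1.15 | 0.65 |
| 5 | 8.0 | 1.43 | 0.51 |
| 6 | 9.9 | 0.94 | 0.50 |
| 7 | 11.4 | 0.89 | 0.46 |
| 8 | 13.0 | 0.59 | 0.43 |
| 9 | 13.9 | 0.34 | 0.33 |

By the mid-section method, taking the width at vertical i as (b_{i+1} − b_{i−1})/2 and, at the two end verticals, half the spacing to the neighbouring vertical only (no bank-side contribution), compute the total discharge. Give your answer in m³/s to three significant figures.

6.27 m³/s

w_1 = (4.5 − 0.9)/2 = 1.8 m; q_1 = 0.26 × 0.34 × 1.8 = 0.1591 m³/s
w_2 = (5.5 − 0.9)/2 = 2.3 m; q_2 = 0.56 × 1.15 × 2.3 = 1.481 m³/s
w_3 = (6.5 − 4.5)/2 = 1 m; q_3 = 0.50 × 1.31 × 1 = 0.6550 m³/s
w_4 = (8.0 − 5.5)/2 = 1.25 m; q_4 = 0.65 × 1.15 × 1.25 = 0.9344 m³/s
w_5 = (9.9 − 6.5)/2 = 1.7 m; q_5 = 0.51 × 1.43 × 1.7 = 1.240 m³/s
w_6 = (11.4 − 8.0)/2 = 1.7 m; q_6 = 0.50 × 0.94 × 1.7 = 0.7990 m³/s
w_7 = (13.0 − 9.9)/2 = 1.55 m; q_7 = 0.46 × 0.89 × 1.55 = 0.6346 m³/s
w_8 = (13.9 − 11.4)/2 = 1.25 m; q_8 = 0.43 × 0.59 × 1.25 = 0.3171 m³/s
w_9 = (13.9 − 13.0)/2 = 0.45 m; q_9 = 0.33 × 0.34 × 0.45 = 0.05049 m³/s
Q = Σ qᵢ = 6.271 m³/s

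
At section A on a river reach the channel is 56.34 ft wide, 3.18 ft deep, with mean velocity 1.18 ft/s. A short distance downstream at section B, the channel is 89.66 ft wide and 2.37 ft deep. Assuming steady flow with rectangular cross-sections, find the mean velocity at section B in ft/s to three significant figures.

Q = A₁V₁ = (56.34×3.18) × 1.18 = 211.4 ft³/s
A₂ = 89.66 × 2.37 = 212.5 ft²
V₂ = Q/A₂ = 211.4/212.5 = 0.9949 ft/s

0.995 ft/s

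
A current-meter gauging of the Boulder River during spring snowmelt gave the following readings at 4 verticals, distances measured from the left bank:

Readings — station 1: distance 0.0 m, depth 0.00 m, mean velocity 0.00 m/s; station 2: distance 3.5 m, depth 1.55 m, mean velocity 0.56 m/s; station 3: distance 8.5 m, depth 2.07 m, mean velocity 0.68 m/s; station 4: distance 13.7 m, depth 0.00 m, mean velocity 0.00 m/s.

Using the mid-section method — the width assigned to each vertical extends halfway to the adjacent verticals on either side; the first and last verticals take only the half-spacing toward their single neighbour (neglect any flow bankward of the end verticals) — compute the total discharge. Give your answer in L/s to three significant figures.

10900 L/s

w_2 = (8.5 − 0.0)/2 = 4.25 m; q_2 = 0.56 × 1.55 × 4.25 = 3.689 m³/s
w_3 = (13.7 − 3.5)/2 = 5.1 m; q_3 = 0.68 × 2.07 × 5.1 = 7.179 m³/s
Stations 1, 4 contribute zero (depth or velocity is 0).
Q = Σ qᵢ = 10.87 m³/s
= 10.87 × 1000 = 10870 L/s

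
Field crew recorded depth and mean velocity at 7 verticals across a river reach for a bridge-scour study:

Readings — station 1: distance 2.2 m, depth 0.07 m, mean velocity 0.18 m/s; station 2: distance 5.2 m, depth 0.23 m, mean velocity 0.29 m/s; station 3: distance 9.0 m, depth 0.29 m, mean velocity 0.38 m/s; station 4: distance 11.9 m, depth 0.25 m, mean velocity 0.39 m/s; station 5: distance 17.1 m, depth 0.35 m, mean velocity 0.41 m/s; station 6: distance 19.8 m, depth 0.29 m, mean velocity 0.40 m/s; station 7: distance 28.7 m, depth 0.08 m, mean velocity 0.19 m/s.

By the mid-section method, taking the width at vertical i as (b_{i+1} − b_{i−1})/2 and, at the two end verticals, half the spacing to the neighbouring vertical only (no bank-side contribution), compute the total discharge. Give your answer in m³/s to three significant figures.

w_1 = (5.2 − 2.2)/2 = 1.5 m; q_1 = 0.18 × 0.07 × 1.5 = 0.01890 m³/s
w_2 = (9.0 − 2.2)/2 = 3.4 m; q_2 = 0.29 × 0.23 × 3.4 = 0.2268 m³/s
w_3 = (11.9 − 5.2)/2 = 3.35 m; q_3 = 0.38 × 0.29 × 3.35 = 0.3692 m³/s
w_4 = (17.1 − 9.0)/2 = 4.05 m; q_4 = 0.39 × 0.25 × 4.05 = 0.3949 m³/s
w_5 = (19.8 − 11.9)/2 = 3.95 m; q_5 = 0.41 × 0.35 × 3.95 = 0.5668 m³/s
w_6 = (28.7 − 17.1)/2 = 5.8 m; q_6 = 0.40 × 0.29 × 5.8 = 0.6728 m³/s
w_7 = (28.7 − 19.8)/2 = 4.45 m; q_7 = 0.19 × 0.08 × 4.45 = 0.06764 m³/s
Q = Σ qᵢ = 2.317 m³/s

2.32 m³/s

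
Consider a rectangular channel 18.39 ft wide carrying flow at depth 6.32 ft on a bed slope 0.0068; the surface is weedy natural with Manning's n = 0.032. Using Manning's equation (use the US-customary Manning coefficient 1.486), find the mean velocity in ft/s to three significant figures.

A = b·y = 18.39 × 6.32 = 116.2 ft²
P = b + 2y = 18.39 + 2×6.32 = 31.03 ft
R = A/P = 116.2/31.03 = 3.746 ft
Q = (1.486/n)·A·R^(2/3)·S^(1/2) = (1.486/0.032) × 116.2 × 3.746^(2/3) × 0.0068^(1/2) = 1073 ft³/s
V = Q/A = 1073/116.2 = 9.236 ft/s

9.24 ft/s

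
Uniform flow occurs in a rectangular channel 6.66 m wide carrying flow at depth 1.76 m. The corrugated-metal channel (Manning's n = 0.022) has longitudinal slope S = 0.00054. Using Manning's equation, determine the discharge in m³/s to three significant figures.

13.6 m³/s

A = b·y = 6.66 × 1.76 = 11.72 m²
P = b + 2y = 6.66 + 2×1.76 = 10.18 m
R = A/P = 11.72/10.18 = 1.151 m
Q = (1/n)·A·R^(2/3)·S^(1/2) = (1/0.022) × 11.72 × 1.151^(2/3) × 0.00054^(1/2) = 13.60 m³/s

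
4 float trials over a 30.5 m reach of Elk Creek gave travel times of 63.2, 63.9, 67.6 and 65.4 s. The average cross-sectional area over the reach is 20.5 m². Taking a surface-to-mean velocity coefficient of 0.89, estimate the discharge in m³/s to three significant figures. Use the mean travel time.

8.56 m³/s

t̄ = (63.2 + 63.9 + 67.6 + 65.4) / 4 = 65.025 s
v_surface = L / t̄ = 30.5 / 65.025 = 0.4691 m/s
v_mean = 0.89 × 0.4691 = 0.4175 m/s
Q = A × v_mean = 20.5 × 0.4175 = 8.558 m³/s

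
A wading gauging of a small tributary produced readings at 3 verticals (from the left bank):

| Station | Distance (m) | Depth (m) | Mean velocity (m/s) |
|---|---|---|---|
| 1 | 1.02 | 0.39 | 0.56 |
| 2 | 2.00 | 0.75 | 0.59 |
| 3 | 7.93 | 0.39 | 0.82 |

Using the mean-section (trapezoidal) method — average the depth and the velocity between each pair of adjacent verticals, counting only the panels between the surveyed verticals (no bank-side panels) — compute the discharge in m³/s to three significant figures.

2.70 m³/s

Panel 1-2: Δb = 0.98 m, d̄ = (0.39+0.75)/2 = 0.57, v̄ = (0.56+0.59)/2 = 0.575 → q = 0.98×0.57×0.575 = 0.3212 m³/s
Panel 2-3: Δb = 5.93 m, d̄ = (0.75+0.39)/2 = 0.57, v̄ = (0.59+0.82)/2 = 0.705 → q = 5.93×0.57×0.705 = 2.383 m³/s
Q = Σ q = 2.704 m³/s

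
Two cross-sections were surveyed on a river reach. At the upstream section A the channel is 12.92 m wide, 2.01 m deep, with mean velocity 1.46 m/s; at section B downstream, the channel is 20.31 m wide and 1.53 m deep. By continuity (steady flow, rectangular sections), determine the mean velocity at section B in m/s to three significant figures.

1.22 m/s

Q = A₁V₁ = (12.92×2.01) × 1.46 = 37.92 m³/s
A₂ = 20.31 × 1.53 = 31.07 m²
V₂ = Q/A₂ = 37.92/31.07 = 1.220 m/s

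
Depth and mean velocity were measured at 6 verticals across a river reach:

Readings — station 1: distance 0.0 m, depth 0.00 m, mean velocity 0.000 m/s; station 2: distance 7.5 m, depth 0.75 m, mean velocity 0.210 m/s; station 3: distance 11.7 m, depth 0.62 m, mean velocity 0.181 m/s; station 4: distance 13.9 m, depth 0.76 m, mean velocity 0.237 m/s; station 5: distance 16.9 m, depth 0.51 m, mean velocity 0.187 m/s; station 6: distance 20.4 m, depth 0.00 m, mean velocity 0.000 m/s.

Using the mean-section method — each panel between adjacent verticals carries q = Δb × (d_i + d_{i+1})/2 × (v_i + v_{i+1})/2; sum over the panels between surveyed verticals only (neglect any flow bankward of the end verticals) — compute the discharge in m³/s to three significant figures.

1.66 m³/s

Panel 1-2: Δb = 7.5 m, d̄ = (0.00+0.75)/2 = 0.375, v̄ = (0.000+0.210)/2 = 0.105 → q = 7.5×0.375×0.105 = 0.2953 m³/s
Panel 2-3: Δb = 4.2 m, d̄ = (0.75+0.62)/2 = 0.685, v̄ = (0.210+0.181)/2 = 0.1955 → q = 4.2×0.685×0.1955 = 0.5625 m³/s
Panel 3-4: Δb = 2.2 m, d̄ = (0.62+0.76)/2 = 0.69, v̄ = (0.181+0.237)/2 = 0.209 → q = 2.2×0.69×0.209 = 0.3173 m³/s
Panel 4-5: Δb = 3 m, d̄ = (0.76+0.51)/2 = 0.635, v̄ = (0.237+0.187)/2 = 0.212 → q = 3×0.635×0.212 = 0.4039 m³/s
Panel 5-6: Δb = 3.5 m, d̄ = (0.51+0.00)/2 = 0.255, v̄ = (0.187+0.000)/2 = 0.0935 → q = 3.5×0.255×0.0935 = 0.08345 m³/s
Q = Σ q = 1.662 m³/s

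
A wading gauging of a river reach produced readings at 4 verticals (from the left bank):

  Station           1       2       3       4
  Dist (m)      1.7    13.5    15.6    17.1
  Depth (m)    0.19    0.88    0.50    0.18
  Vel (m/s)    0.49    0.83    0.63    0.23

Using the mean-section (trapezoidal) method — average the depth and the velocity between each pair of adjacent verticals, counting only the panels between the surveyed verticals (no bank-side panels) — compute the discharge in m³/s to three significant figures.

Panel 1-2: Δb = 11.8 m, d̄ = (0.19+0.88)/2 = 0.535, v̄ = (0.49+0.83)/2 = 0.66 → q = 11.8×0.535×0.66 = 4.167 m³/s
Panel 2-3: Δb = 2.1 m, d̄ = (0.88+0.50)/2 = 0.69, v̄ = (0.83+0.63)/2 = 0.73 → q = 2.1×0.69×0.73 = 1.058 m³/s
Panel 3-4: Δb = 1.5 m, d̄ = (0.50+0.18)/2 = 0.34, v̄ = (0.63+0.23)/2 = 0.43 → q = 1.5×0.34×0.43 = 0.2193 m³/s
Q = Σ q = 5.444 m³/s

5.44 m³/s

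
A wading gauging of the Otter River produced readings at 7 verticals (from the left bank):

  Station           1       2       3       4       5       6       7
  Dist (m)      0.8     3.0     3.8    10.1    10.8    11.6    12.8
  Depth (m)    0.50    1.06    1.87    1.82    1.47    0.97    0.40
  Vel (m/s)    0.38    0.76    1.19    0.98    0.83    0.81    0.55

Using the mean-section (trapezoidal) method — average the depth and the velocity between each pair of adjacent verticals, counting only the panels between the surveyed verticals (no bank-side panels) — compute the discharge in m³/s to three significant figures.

17.1 m³/s

Panel 1-2: Δb = 2.2 m, d̄ = (0.50+1.06)/2 = 0.78, v̄ = (0.38+0.76)/2 = 0.57 → q = 2.2×0.78×0.57 = 0.9781 m³/s
Panel 2-3: Δb = 0.8 m, d̄ = (1.06+1.87)/2 = 1.465, v̄ = (0.76+1.19)/2 = 0.975 → q = 0.8×1.465×0.975 = 1.143 m³/s
Panel 3-4: Δb = 6.3 m, d̄ = (1.87+1.82)/2 = 1.845, v̄ = (1.19+0.98)/2 = 1.085 → q = 6.3×1.845×1.085 = 12.61 m³/s
Panel 4-5: Δb = 0.7 m, d̄ = (1.82+1.47)/2 = 1.645, v̄ = (0.98+0.83)/2 = 0.905 → q = 0.7×1.645×0.905 = 1.042 m³/s
Panel 5-6: Δb = 0.8 m, d̄ = (1.47+0.97)/2 = 1.22, v̄ = (0.83+0.81)/2 = 0.82 → q = 0.8×1.22×0.82 = 0.8003 m³/s
Panel 6-7: Δb = 1.2 m, d̄ = (0.97+0.40)/2 = 0.685, v̄ = (0.81+0.55)/2 = 0.68 → q = 1.2×0.685×0.68 = 0.5590 m³/s
Q = Σ q = 17.13 m³/s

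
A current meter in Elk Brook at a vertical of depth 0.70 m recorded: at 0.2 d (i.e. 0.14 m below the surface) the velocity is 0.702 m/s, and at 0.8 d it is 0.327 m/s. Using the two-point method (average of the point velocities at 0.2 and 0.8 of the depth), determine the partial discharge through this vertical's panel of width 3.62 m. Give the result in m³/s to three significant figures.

1.30 m³/s

v̄ = (0.702 + 0.327) / 2 = 0.5145 m/s
q = v̄ × d × w = 0.5145 × 0.70 × 3.62 = 1.304 m³/s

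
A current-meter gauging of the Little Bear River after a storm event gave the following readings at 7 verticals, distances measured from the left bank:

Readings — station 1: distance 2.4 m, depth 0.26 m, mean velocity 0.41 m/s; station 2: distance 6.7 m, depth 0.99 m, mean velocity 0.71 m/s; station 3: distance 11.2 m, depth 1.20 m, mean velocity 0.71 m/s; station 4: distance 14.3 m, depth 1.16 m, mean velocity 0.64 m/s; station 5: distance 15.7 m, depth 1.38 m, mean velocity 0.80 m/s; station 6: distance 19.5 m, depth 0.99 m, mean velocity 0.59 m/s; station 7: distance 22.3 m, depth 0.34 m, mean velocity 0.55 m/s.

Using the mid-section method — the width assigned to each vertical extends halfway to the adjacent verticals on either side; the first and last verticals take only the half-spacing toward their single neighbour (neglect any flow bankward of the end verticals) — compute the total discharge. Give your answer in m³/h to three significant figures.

47800 m³/h

w_1 = (6.7 − 2.4)/2 = 2.15 m; q_1 = 0.41 × 0.26 × 2.15 = 0.2292 m³/s
w_2 = (11.2 − 2.4)/2 = 4.4 m; q_2 = 0.71 × 0.99 × 4.4 = 3.093 m³/s
w_3 = (14.3 − 6.7)/2 = 3.8 m; q_3 = 0.71 × 1.20 × 3.8 = 3.238 m³/s
w_4 = (15.7 − 11.2)/2 = 2.25 m; q_4 = 0.64 × 1.16 × 2.25 = 1.670 m³/s
w_5 = (19.5 − 14.3)/2 = 2.6 m; q_5 = 0.80 × 1.38 × 2.6 = 2.870 m³/s
w_6 = (22.3 − 15.7)/2 = 3.3 m; q_6 = 0.59 × 0.99 × 3.3 = 1.928 m³/s
w_7 = (22.3 − 19.5)/2 = 1.4 m; q_7 = 0.55 × 0.34 × 1.4 = 0.2618 m³/s
Q = Σ qᵢ = 13.29 m³/s
= 13.29 × 3600 = 47840 m³/h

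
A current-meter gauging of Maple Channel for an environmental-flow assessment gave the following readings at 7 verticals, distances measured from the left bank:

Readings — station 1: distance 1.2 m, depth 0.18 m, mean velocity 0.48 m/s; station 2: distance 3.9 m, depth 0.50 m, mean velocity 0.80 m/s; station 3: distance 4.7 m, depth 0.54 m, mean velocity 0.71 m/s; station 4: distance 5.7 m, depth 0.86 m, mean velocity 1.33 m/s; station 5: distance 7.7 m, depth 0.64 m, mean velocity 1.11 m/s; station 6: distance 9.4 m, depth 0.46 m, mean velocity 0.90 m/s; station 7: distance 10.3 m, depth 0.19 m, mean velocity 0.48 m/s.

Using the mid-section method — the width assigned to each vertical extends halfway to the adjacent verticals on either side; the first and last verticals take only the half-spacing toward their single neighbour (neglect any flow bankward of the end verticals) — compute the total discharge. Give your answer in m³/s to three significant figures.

w_1 = (3.9 − 1.2)/2 = 1.35 m; q_1 = 0.48 × 0.18 × 1.35 = 0.1166 m³/s
w_2 = (4.7 − 1.2)/2 = 1.75 m; q_2 = 0.80 × 0.50 × 1.75 = 0.7000 m³/s
w_3 = (5.7 − 3.9)/2 = 0.9 m; q_3 = 0.71 × 0.54 × 0.9 = 0.3451 m³/s
w_4 = (7.7 − 4.7)/2 = 1.5 m; q_4 = 1.33 × 0.86 × 1.5 = 1.716 m³/s
w_5 = (9.4 − 5.7)/2 = 1.85 m; q_5 = 1.11 × 0.64 × 1.85 = 1.314 m³/s
w_6 = (10.3 − 7.7)/2 = 1.3 m; q_6 = 0.90 × 0.46 × 1.3 = 0.5382 m³/s
w_7 = (10.3 − 9.4)/2 = 0.45 m; q_7 = 0.48 × 0.19 × 0.45 = 0.04104 m³/s
Q = Σ qᵢ = 4.771 m³/s

4.77 m³/s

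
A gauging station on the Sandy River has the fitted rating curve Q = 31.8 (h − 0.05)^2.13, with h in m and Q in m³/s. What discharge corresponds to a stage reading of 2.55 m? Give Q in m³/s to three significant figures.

224 m³/s

Q = 31.8 × (2.55 − 0.05)^2.13 = 31.8 × 2.5^2.13 = 223.9 m³/s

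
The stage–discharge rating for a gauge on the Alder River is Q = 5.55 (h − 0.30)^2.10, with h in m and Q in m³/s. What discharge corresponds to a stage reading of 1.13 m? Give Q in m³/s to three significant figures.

Q = 5.55 × (1.13 − 0.30)^2.10 = 5.55 × 0.83^2.10 = 3.753 m³/s

3.75 m³/s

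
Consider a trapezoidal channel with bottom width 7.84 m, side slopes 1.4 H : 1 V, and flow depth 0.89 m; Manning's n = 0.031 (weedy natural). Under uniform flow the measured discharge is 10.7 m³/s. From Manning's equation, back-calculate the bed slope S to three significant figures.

0.00251

A = (b + z·y)·y = (7.84 + 1.4×0.89)×0.89 = 8.087 m²
P = b + 2y√(1+z²) = 7.84 + 2×0.89×√(1+1.4²) = 10.90 m
R = A/P = 8.087/10.90 = 0.7417 m
S = (Q·n / (1·A·R^(2/3)))² = (10.7×0.031 / (1×8.087×0.8194))² = 0.002506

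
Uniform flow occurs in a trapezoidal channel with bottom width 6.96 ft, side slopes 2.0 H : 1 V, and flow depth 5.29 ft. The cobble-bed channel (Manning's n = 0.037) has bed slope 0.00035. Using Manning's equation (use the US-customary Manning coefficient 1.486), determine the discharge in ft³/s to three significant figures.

A = (b + z·y)·y = (6.96 + 2.0×5.29)×5.29 = 92.79 ft²
P = b + 2y√(1+z²) = 6.96 + 2×5.29×√(1+2.0²) = 30.62 ft
R = A/P = 92.79/30.62 = 3.030 ft
Q = (1.486/n)·A·R^(2/3)·S^(1/2) = (1.486/0.037) × 92.79 × 3.030^(2/3) × 0.00035^(1/2) = 146.0 ft³/s

146 ft³/s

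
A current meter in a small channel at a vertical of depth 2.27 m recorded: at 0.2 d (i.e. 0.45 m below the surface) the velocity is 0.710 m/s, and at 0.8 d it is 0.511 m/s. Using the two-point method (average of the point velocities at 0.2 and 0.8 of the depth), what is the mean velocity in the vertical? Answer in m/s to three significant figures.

v̄ = (0.710 + 0.511) / 2 = 0.6105 m/s

0.611 m/s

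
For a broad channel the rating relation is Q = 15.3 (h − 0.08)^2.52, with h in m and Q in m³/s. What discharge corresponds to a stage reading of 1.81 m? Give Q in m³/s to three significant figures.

Q = 15.3 × (1.81 − 0.08)^2.52 = 15.3 × 1.73^2.52 = 60.89 m³/s

60.9 m³/s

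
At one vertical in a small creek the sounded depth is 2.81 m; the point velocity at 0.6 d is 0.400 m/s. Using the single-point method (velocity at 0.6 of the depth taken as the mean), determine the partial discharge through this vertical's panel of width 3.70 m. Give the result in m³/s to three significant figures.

v̄ = v₀.₆ = 0.400 m/s
q = v̄ × d × w = 0.4000 × 2.81 × 3.70 = 4.159 m³/s

4.16 m³/s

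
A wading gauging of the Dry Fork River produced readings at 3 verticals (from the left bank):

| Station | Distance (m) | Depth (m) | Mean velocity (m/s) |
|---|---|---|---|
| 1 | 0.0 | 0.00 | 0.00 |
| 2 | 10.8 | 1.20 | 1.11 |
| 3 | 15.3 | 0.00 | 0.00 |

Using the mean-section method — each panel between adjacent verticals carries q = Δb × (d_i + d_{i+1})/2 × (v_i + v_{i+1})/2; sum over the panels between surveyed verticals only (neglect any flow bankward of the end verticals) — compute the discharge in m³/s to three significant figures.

5.09 m³/s

Panel 1-2: Δb = 10.8 m, d̄ = (0.00+1.20)/2 = 0.6, v̄ = (0.00+1.11)/2 = 0.555 → q = 10.8×0.6×0.555 = 3.596 m³/s
Panel 2-3: Δb = 4.5 m, d̄ = (1.20+0.00)/2 = 0.6, v̄ = (1.11+0.00)/2 = 0.555 → q = 4.5×0.6×0.555 = 1.499 m³/s
Q = Σ q = 5.095 m³/s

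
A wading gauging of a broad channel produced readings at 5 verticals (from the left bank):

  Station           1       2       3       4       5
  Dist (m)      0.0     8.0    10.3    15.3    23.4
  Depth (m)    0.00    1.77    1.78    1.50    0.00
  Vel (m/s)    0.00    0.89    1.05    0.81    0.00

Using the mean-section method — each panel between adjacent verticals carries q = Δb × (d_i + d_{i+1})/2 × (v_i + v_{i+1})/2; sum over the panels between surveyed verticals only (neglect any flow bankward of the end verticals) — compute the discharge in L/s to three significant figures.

Panel 1-2: Δb = 8 m, d̄ = (0.00+1.77)/2 = 0.885, v̄ = (0.00+0.89)/2 = 0.445 → q = 8×0.885×0.445 = 3.151 m³/s
Panel 2-3: Δb = 2.3 m, d̄ = (1.77+1.78)/2 = 1.775, v̄ = (0.89+1.05)/2 = 0.97 → q = 2.3×1.775×0.97 = 3.960 m³/s
Panel 3-4: Δb = 5 m, d̄ = (1.78+1.50)/2 = 1.64, v̄ = (1.05+0.81)/2 = 0.93 → q = 5×1.64×0.93 = 7.626 m³/s
Panel 4-5: Δb = 8.1 m, d̄ = (1.50+0.00)/2 = 0.75, v̄ = (0.81+0.00)/2 = 0.405 → q = 8.1×0.75×0.405 = 2.460 m³/s
Q = Σ q = 17.20 m³/s
= 17.20 × 1000 = 17200 L/s

17200 L/s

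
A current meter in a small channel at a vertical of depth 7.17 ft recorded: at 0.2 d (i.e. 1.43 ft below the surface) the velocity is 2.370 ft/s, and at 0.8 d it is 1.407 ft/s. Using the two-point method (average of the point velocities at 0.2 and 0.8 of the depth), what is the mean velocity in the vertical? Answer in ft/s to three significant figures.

v̄ = (2.370 + 1.407) / 2 = 1.889 ft/s

1.89 ft/s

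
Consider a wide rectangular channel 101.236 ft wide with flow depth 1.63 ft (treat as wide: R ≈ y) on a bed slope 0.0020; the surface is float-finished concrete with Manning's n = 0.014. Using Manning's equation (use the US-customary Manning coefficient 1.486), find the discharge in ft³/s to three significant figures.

1080 ft³/s

A = b·y = 101.236 × 1.63 = 165.0 ft²
Wide channel: R ≈ y = 1.63 ft
Q = (1.486/n)·A·R^(2/3)·S^(1/2) = (1.486/0.014) × 165.0 × 1.630^(2/3) × 0.0020^(1/2) = 1085 ft³/s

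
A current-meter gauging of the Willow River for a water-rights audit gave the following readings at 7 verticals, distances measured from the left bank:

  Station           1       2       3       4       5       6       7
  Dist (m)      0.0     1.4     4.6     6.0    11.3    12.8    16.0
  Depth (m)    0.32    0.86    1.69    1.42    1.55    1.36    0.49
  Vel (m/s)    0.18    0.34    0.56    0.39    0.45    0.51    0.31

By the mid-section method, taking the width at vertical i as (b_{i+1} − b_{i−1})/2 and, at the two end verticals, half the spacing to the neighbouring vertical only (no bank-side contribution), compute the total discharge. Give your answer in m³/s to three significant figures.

8.99 m³/s

w_1 = (1.4 − 0.0)/2 = 0.7 m; q_1 = 0.18 × 0.32 × 0.7 = 0.04032 m³/s
w_2 = (4.6 − 0.0)/2 = 2.3 m; q_2 = 0.34 × 0.86 × 2.3 = 0.6725 m³/s
w_3 = (6.0 − 1.4)/2 = 2.3 m; q_3 = 0.56 × 1.69 × 2.3 = 2.177 m³/s
w_4 = (11.3 − 4.6)/2 = 3.35 m; q_4 = 0.39 × 1.42 × 3.35 = 1.855 m³/s
w_5 = (12.8 − 6.0)/2 = 3.4 m; q_5 = 0.45 × 1.55 × 3.4 = 2.372 m³/s
w_6 = (16.0 − 11.3)/2 = 2.35 m; q_6 = 0.51 × 1.36 × 2.35 = 1.630 m³/s
w_7 = (16.0 − 12.8)/2 = 1.6 m; q_7 = 0.31 × 0.49 × 1.6 = 0.2430 m³/s
Q = Σ qᵢ = 8.989 m³/s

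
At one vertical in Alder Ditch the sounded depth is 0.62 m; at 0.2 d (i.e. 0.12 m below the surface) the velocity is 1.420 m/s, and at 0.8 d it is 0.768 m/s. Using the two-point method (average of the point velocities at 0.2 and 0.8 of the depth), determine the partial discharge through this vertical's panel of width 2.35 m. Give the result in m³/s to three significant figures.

1.59 m³/s

v̄ = (1.420 + 0.768) / 2 = 1.094 m/s
q = v̄ × d × w = 1.094 × 0.62 × 2.35 = 1.594 m³/s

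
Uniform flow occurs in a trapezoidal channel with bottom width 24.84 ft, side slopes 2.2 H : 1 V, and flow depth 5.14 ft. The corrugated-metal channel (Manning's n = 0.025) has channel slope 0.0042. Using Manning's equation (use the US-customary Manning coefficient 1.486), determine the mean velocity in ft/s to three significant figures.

A = (b + z·y)·y = (24.84 + 2.2×5.14)×5.14 = 185.8 ft²
P = b + 2y√(1+z²) = 24.84 + 2×5.14×√(1+2.2²) = 49.68 ft
R = A/P = 185.8/49.68 = 3.740 ft
Q = (1.486/n)·A·R^(2/3)·S^(1/2) = (1.486/0.025) × 185.8 × 3.740^(2/3) × 0.0042^(1/2) = 1724 ft³/s
V = Q/A = 1724/185.8 = 9.281 ft/s

9.28 ft/s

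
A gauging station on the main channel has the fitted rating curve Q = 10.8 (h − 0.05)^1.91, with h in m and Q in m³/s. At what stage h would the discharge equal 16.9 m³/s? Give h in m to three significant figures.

1.31 m

h − h₀ = (Q/C)^(1/b) = (16.9/10.8)^(1/1.91) = 1.264 m
h = 0.05 + 1.264 = 1.314 m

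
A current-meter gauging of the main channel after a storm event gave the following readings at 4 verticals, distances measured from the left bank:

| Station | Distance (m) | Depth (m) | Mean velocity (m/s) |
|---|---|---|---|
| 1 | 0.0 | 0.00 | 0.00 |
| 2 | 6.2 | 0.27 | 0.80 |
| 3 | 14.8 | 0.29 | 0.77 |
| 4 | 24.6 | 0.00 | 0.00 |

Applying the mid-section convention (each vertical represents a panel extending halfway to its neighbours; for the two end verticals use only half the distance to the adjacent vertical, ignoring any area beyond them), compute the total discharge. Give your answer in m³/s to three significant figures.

w_2 = (14.8 − 0.0)/2 = 7.4 m; q_2 = 0.80 × 0.27 × 7.4 = 1.598 m³/s
w_3 = (24.6 − 6.2)/2 = 9.2 m; q_3 = 0.77 × 0.29 × 9.2 = 2.054 m³/s
Stations 1, 4 contribute zero (depth or velocity is 0).
Q = Σ qᵢ = 3.653 m³/s

3.65 m³/s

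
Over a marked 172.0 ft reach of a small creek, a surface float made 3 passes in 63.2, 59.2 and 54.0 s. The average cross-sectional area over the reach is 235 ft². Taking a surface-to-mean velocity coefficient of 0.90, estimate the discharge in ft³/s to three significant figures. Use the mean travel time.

619 ft³/s

t̄ = (63.2 + 59.2 + 54.0) / 3 = 58.8 s
v_surface = L / t̄ = 172.0 / 58.8 = 2.925 ft/s
v_mean = 0.90 × 2.925 = 2.633 ft/s
Q = A × v_mean = 235 × 2.633 = 618.7 ft³/s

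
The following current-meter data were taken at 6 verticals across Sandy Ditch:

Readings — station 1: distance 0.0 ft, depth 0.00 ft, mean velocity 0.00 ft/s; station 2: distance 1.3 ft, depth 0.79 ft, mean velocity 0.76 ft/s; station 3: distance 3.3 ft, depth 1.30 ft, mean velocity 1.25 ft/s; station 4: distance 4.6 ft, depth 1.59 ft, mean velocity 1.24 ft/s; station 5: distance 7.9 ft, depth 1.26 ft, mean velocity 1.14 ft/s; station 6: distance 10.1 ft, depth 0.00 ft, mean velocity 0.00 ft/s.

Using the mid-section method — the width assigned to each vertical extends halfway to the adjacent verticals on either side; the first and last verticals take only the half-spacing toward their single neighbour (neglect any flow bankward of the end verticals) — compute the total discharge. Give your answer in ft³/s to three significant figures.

w_2 = (3.3 − 0.0)/2 = 1.65 ft; q_2 = 0.76 × 0.79 × 1.65 = 0.9907 ft³/s
w_3 = (4.6 − 1.3)/2 = 1.65 ft; q_3 = 1.25 × 1.30 × 1.65 = 2.681 ft³/s
w_4 = (7.9 − 3.3)/2 = 2.3 ft; q_4 = 1.24 × 1.59 × 2.3 = 4.535 ft³/s
w_5 = (10.1 − 4.6)/2 = 2.75 ft; q_5 = 1.14 × 1.26 × 2.75 = 3.950 ft³/s
Stations 1, 6 contribute zero (depth or velocity is 0).
Q = Σ qᵢ = 12.16 ft³/s

12.2 ft³/s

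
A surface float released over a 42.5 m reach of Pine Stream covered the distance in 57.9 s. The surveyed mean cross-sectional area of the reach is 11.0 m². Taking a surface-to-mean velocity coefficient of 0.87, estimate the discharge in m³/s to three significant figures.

v_surface = L / t̄ = 42.5 / 57.9 = 0.7340 m/s
v_mean = 0.87 × 0.7340 = 0.6386 m/s
Q = A × v_mean = 11.0 × 0.6386 = 7.025 m³/s

7.02 m³/s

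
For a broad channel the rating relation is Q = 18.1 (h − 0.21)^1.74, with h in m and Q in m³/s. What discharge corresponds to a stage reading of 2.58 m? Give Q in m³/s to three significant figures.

81.2 m³/s

Q = 18.1 × (2.58 − 0.21)^1.74 = 18.1 × 2.37^1.74 = 81.23 m³/s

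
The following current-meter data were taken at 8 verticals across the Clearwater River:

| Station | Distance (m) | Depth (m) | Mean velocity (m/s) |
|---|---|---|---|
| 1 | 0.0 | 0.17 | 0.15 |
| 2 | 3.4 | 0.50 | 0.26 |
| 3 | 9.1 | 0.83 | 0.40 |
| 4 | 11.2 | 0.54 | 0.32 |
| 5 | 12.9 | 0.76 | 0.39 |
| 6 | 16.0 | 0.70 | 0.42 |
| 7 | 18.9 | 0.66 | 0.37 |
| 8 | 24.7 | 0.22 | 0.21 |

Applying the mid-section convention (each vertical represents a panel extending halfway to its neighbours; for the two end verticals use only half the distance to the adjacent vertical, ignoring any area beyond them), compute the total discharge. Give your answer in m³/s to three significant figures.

w_1 = (3.4 − 0.0)/2 = 1.7 m; q_1 = 0.15 × 0.17 × 1.7 = 0.04335 m³/s
w_2 = (9.1 − 0.0)/2 = 4.55 m; q_2 = 0.26 × 0.50 × 4.55 = 0.5915 m³/s
w_3 = (11.2 − 3.4)/2 = 3.9 m; q_3 = 0.40 × 0.83 × 3.9 = 1.295 m³/s
w_4 = (12.9 − 9.1)/2 = 1.9 m; q_4 = 0.32 × 0.54 × 1.9 = 0.3283 m³/s
w_5 = (16.0 − 11.2)/2 = 2.4 m; q_5 = 0.39 × 0.76 × 2.4 = 0.7114 m³/s
w_6 = (18.9 − 12.9)/2 = 3 m; q_6 = 0.42 × 0.70 × 3 = 0.8820 m³/s
w_7 = (24.7 − 16.0)/2 = 4.35 m; q_7 = 0.37 × 0.66 × 4.35 = 1.062 m³/s
w_8 = (24.7 − 18.9)/2 = 2.9 m; q_8 = 0.21 × 0.22 × 2.9 = 0.1340 m³/s
Q = Σ qᵢ = 5.048 m³/s

5.05 m³/s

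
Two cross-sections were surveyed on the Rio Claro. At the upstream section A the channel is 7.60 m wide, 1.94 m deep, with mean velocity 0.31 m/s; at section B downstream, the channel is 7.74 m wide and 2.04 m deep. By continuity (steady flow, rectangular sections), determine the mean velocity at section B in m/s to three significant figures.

Q = A₁V₁ = (7.60×1.94) × 0.31 = 4.571 m³/s
A₂ = 7.74 × 2.04 = 15.79 m²
V₂ = Q/A₂ = 4.571/15.79 = 0.2895 m/s

0.289 m/s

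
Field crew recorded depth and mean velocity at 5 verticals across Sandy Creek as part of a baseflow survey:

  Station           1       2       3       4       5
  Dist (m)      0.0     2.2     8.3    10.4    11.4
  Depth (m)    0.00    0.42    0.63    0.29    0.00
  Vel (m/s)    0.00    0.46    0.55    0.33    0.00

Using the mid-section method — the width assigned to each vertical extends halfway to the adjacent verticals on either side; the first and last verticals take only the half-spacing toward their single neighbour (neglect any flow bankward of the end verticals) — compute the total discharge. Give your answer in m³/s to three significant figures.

w_2 = (8.3 − 0.0)/2 = 4.15 m; q_2 = 0.46 × 0.42 × 4.15 = 0.8018 m³/s
w_3 = (10.4 − 2.2)/2 = 4.1 m; q_3 = 0.55 × 0.63 × 4.1 = 1.421 m³/s
w_4 = (11.4 − 8.3)/2 = 1.55 m; q_4 = 0.33 × 0.29 × 1.55 = 0.1483 m³/s
Stations 1, 5 contribute zero (depth or velocity is 0).
Q = Σ qᵢ = 2.371 m³/s

2.37 m³/s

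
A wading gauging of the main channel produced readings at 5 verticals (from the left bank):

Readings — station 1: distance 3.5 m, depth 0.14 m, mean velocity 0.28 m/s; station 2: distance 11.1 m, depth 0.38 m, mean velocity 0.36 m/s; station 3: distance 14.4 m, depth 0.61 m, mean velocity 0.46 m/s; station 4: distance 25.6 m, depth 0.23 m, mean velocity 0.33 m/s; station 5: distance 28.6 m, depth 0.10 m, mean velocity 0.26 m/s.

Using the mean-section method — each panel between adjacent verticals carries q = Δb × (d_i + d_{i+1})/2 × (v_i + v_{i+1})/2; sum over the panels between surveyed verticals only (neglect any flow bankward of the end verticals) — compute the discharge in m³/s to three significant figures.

3.31 m³/s

Panel 1-2: Δb = 7.6 m, d̄ = (0.14+0.38)/2 = 0.26, v̄ = (0.28+0.36)/2 = 0.32 → q = 7.6×0.26×0.32 = 0.6323 m³/s
Panel 2-3: Δb = 3.3 m, d̄ = (0.38+0.61)/2 = 0.495, v̄ = (0.36+0.46)/2 = 0.41 → q = 3.3×0.495×0.41 = 0.6697 m³/s
Panel 3-4: Δb = 11.2 m, d̄ = (0.61+0.23)/2 = 0.42, v̄ = (0.46+0.33)/2 = 0.395 → q = 11.2×0.42×0.395 = 1.858 m³/s
Panel 4-5: Δb = 3 m, d̄ = (0.23+0.10)/2 = 0.165, v̄ = (0.33+0.26)/2 = 0.295 → q = 3×0.165×0.295 = 0.1460 m³/s
Q = Σ q = 3.306 m³/s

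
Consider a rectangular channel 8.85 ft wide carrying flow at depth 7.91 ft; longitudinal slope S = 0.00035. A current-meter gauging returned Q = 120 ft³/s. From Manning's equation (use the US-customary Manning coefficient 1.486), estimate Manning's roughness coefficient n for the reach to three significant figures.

A = b·y = 8.85 × 7.91 = 70.00 ft²
P = b + 2y = 8.85 + 2×7.91 = 24.67 ft
R = A/P = 70.00/24.67 = 2.838 ft
n = (1.486/Q)·A·R^(2/3)·S^(1/2) = (1.486/120) × 70.00 × 2.004 × 0.01871 = 0.03251

0.0325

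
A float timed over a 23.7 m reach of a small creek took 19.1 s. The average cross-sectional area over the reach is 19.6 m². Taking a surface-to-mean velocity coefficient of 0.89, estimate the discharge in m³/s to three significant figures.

21.6 m³/s

v_surface = L / t̄ = 23.7 / 19.1 = 1.241 m/s
v_mean = 0.89 × 1.241 = 1.104 m/s
Q = A × v_mean = 19.6 × 1.104 = 21.65 m³/s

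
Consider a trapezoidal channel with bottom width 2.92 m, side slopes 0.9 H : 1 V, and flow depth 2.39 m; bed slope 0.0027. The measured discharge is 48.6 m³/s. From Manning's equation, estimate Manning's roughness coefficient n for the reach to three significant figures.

0.0154

A = (b + z·y)·y = (2.92 + 0.9×2.39)×2.39 = 12.12 m²
P = b + 2y√(1+z²) = 2.92 + 2×2.39×√(1+0.9²) = 9.351 m
R = A/P = 12.12/9.351 = 1.296 m
n = (1/Q)·A·R^(2/3)·S^(1/2) = (1/48.6) × 12.12 × 1.189 × 0.05196 = 0.01540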